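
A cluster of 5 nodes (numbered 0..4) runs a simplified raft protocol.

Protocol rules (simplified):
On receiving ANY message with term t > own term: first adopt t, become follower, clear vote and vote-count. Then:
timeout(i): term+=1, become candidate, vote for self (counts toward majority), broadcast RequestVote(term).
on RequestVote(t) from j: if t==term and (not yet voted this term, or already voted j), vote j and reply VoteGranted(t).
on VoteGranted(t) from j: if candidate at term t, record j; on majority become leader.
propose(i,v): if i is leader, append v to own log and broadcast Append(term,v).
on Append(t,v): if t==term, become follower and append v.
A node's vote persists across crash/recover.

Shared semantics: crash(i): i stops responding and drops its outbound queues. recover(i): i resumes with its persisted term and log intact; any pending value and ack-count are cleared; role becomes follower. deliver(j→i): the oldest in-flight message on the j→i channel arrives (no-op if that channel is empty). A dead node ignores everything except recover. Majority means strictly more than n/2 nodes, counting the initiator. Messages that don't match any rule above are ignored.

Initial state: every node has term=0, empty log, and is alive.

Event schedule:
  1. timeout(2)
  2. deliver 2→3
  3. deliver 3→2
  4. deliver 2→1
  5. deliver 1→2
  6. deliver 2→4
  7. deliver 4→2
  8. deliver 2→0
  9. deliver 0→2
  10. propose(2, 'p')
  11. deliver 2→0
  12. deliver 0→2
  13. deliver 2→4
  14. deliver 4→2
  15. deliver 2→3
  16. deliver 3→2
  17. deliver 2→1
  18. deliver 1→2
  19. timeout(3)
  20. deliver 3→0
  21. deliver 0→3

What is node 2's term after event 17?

1

[1] timeout(2) → N2(cand t1 [-])
[2] deliver 2→3 → N3(foll t1 [-])
[3] deliver 3→2 → ∅
[4] deliver 2→1 → N1(foll t1 [-])
[5] deliver 1→2 → N2(lead t1 [-])
[6] deliver 2→4 → N4(foll t1 [-])
[7] deliver 4→2 → ∅
[8] deliver 2→0 → N0(foll t1 [-])
[9] deliver 0→2 → ∅
[10] propose(2,'p') → N2(lead t1 [p])
[11] deliver 2→0 → N0(foll t1 [p])
[12] deliver 0→2 → ∅
[13] deliver 2→4 → N4(foll t1 [p])
[14] deliver 4→2 → ∅
[15] deliver 2→3 → N3(foll t1 [p])
[16] deliver 3→2 → ∅
[17] deliver 2→1 → N1(foll t1 [p])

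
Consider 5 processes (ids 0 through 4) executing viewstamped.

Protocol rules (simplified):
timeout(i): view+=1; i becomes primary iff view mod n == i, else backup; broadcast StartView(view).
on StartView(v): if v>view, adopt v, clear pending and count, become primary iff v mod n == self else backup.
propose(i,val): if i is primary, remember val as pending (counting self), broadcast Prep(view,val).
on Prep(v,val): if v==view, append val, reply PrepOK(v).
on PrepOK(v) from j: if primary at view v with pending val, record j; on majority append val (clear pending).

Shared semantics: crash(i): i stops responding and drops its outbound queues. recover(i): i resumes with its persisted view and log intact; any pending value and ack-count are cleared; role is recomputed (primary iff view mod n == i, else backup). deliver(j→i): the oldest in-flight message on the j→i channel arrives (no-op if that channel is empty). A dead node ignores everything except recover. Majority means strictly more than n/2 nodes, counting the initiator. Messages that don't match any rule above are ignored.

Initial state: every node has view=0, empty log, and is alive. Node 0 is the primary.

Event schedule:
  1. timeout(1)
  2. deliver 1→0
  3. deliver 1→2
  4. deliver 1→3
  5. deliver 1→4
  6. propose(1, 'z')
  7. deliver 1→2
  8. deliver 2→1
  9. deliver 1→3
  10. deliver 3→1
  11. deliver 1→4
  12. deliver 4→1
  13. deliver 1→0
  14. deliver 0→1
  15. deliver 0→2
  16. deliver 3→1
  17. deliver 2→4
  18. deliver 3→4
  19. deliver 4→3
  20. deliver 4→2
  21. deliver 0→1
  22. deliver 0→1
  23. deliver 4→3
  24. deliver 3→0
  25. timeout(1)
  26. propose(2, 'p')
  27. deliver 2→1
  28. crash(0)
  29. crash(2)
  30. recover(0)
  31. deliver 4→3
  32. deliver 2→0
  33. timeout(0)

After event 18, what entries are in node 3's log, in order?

z

e1 timeout(1): 1[prim,v=1,-]
e2 deliver 1→0: 0[back,v=1,-]
e3 deliver 1→2: 2[back,v=1,-]
e4 deliver 1→3: 3[back,v=1,-]
e5 deliver 1→4: 4[back,v=1,-]
e6 propose(1,'z'): ·
e7 deliver 1→2: 2[back,v=1,z]
e8 deliver 2→1: ·
e9 deliver 1→3: 3[back,v=1,z]
e10 deliver 3→1: 1[prim,v=1,z]
e11 deliver 1→4: 4[back,v=1,z]
e12 deliver 4→1: ·
e13 deliver 1→0: 0[back,v=1,z]
e14 deliver 0→1: ·
e15 deliver 0→2: ·
e16 deliver 3→1: ·
e17 deliver 2→4: ·
e18 deliver 3→4: ·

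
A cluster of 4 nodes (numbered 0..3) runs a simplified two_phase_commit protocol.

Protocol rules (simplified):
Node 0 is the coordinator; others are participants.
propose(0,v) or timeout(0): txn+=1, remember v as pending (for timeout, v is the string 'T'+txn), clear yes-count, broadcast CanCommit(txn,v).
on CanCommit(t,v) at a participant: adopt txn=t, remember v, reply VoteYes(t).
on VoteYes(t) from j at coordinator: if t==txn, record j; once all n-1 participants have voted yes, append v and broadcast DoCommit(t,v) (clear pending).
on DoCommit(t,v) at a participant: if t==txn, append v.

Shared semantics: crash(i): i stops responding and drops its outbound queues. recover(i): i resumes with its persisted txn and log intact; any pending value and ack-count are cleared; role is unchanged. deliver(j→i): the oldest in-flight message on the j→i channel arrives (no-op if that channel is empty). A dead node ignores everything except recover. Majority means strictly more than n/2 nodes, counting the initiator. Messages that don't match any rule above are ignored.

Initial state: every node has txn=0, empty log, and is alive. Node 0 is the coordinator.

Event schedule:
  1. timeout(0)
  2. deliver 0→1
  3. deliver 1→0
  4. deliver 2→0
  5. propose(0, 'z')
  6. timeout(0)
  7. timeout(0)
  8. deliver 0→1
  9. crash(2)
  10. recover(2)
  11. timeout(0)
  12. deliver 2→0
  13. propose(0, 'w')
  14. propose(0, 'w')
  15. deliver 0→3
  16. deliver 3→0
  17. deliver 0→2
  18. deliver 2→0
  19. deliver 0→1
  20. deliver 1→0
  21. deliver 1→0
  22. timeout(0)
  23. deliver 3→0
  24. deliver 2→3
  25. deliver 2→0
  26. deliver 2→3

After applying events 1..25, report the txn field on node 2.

1

after 1 — timeout(0): n0:coor/t1/[-]
after 2 — deliver 0→1: n1:part/t1/[-]
after 3 — deliver 1→0: ·
after 4 — deliver 2→0: ·
after 5 — propose(0,'z'): n0:coor/t2/[-]
after 6 — timeout(0): n0:coor/t3/[-]
after 7 — timeout(0): n0:coor/t4/[-]
after 8 — deliver 0→1: n1:part/t2/[-]
after 9 — crash(2): n2:✗part/t0/[-]
after 10 — recover(2): n2:part/t0/[-]
after 11 — timeout(0): n0:coor/t5/[-]
after 12 — deliver 2→0: ·
after 13 — propose(0,'w'): n0:coor/t6/[-]
after 14 — propose(0,'w'): n0:coor/t7/[-]
after 15 — deliver 0→3: n3:part/t1/[-]
after 16 — deliver 3→0: ·
after 17 — deliver 0→2: n2:part/t1/[-]
after 18 — deliver 2→0: ·
after 19 — deliver 0→1: n1:part/t3/[-]
after 20 — deliver 1→0: ·
after 21 — deliver 1→0: ·
after 22 — timeout(0): n0:coor/t8/[-]
after 23 — deliver 3→0: ·
after 24 — deliver 2→3: ·
after 25 — deliver 2→0: ·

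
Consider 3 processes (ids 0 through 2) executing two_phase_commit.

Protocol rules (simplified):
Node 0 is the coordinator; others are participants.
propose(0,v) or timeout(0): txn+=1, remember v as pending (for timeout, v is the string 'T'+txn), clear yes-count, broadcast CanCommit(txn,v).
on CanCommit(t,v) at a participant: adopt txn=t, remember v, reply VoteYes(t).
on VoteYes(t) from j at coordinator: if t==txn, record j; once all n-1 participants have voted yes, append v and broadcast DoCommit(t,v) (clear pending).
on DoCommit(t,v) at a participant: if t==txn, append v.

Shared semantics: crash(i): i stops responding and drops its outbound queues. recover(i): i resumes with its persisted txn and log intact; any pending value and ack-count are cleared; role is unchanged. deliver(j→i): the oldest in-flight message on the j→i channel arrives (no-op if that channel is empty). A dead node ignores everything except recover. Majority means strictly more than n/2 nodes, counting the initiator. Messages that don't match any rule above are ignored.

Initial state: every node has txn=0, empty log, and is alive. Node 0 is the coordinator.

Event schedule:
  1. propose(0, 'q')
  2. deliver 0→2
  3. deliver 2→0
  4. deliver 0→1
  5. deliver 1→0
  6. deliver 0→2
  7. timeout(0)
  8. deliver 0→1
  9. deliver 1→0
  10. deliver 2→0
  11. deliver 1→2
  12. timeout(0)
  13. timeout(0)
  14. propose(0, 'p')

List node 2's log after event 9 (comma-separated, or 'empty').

1. propose(0,'q'):  <0:coor t1 ->
2. deliver 0→2:  <2:part t1 ->
3. deliver 2→0:  nop
4. deliver 0→1:  <1:part t1 ->
5. deliver 1→0:  <0:coor t1 q>
6. deliver 0→2:  <2:part t1 q>
7. timeout(0):  <0:coor t2 q>
8. deliver 0→1:  <1:part t1 q>
9. deliver 1→0:  nop

q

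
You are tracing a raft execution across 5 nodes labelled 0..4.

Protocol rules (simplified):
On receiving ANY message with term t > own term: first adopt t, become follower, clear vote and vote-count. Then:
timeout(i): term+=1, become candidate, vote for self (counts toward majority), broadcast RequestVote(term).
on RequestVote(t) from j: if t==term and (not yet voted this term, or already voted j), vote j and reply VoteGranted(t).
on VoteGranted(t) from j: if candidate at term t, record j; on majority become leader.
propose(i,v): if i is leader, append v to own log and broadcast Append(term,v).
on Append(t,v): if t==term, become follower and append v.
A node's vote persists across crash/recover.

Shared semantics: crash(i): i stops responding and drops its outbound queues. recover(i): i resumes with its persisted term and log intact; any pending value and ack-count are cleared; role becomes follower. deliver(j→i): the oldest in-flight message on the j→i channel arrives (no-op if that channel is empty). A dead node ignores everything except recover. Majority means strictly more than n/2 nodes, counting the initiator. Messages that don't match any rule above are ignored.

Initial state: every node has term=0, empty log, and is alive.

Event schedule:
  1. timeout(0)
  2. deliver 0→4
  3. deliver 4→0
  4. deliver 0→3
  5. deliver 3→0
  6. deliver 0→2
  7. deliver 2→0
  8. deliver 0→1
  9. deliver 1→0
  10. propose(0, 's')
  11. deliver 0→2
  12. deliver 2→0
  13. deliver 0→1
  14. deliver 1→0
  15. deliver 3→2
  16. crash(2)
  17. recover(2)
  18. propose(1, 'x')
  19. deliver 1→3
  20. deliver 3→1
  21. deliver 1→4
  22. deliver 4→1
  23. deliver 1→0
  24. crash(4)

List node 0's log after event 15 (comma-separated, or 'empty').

s

[1] timeout(0) → N0(cand t1 [-])
[2] deliver 0→4 → N4(foll t1 [-])
[3] deliver 4→0 → ∅
[4] deliver 0→3 → N3(foll t1 [-])
[5] deliver 3→0 → N0(lead t1 [-])
[6] deliver 0→2 → N2(foll t1 [-])
[7] deliver 2→0 → ∅
[8] deliver 0→1 → N1(foll t1 [-])
[9] deliver 1→0 → ∅
[10] propose(0,'s') → N0(lead t1 [s])
[11] deliver 0→2 → N2(foll t1 [s])
[12] deliver 2→0 → ∅
[13] deliver 0→1 → N1(foll t1 [s])
[14] deliver 1→0 → ∅
[15] deliver 3→2 → ∅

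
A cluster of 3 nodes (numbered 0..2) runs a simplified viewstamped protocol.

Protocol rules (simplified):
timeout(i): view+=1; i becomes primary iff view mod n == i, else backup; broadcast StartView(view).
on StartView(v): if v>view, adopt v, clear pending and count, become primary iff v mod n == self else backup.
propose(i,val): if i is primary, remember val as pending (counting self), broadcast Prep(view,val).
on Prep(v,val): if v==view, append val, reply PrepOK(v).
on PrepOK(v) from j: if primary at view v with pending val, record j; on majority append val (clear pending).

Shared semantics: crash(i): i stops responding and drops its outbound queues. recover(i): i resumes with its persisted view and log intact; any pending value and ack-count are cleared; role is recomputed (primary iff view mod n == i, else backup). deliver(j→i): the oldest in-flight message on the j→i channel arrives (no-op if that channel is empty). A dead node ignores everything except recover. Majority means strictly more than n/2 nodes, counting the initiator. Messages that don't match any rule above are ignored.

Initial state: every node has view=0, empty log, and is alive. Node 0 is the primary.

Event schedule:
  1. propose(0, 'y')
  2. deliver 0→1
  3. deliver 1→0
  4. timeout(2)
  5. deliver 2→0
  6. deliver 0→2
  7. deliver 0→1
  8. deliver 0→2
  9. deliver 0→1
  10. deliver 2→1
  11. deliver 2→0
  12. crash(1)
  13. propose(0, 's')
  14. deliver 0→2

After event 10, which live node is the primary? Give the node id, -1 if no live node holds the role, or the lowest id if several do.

[1] propose(0,'y') → ∅
[2] deliver 0→1 → N1(back v0 [y])
[3] deliver 1→0 → N0(prim v0 [y])
[4] timeout(2) → N2(back v1 [-])
[5] deliver 2→0 → N0(back v1 [y])
[6] deliver 0→2 → ∅
[7] deliver 0→1 → ∅
[8] deliver 0→2 → ∅
[9] deliver 0→1 → ∅
[10] deliver 2→1 → N1(prim v1 [y])

1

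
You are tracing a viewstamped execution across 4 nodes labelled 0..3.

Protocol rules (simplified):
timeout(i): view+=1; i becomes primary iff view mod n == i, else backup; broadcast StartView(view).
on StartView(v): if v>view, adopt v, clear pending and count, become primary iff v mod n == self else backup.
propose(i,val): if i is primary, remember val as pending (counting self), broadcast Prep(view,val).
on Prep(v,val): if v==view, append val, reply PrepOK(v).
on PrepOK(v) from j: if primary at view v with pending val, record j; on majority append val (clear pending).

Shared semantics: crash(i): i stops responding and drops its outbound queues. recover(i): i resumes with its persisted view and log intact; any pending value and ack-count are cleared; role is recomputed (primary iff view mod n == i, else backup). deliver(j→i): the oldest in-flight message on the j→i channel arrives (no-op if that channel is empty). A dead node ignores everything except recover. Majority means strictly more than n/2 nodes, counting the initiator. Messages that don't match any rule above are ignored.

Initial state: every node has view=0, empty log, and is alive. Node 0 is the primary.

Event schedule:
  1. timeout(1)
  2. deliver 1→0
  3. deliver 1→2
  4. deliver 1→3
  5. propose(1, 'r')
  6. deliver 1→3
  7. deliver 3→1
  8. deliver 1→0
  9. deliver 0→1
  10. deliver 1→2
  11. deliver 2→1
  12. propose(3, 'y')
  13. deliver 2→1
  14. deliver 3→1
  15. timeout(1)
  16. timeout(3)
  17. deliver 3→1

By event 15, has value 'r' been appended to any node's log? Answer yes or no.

yes

[1] timeout(1) → N1(prim v1 [-])
[2] deliver 1→0 → N0(back v1 [-])
[3] deliver 1→2 → N2(back v1 [-])
[4] deliver 1→3 → N3(back v1 [-])
[5] propose(1,'r') → ∅
[6] deliver 1→3 → N3(back v1 [r])
[7] deliver 3→1 → ∅
[8] deliver 1→0 → N0(back v1 [r])
[9] deliver 0→1 → N1(prim v1 [r])
[10] deliver 1→2 → N2(back v1 [r])
[11] deliver 2→1 → ∅
[12] propose(3,'y') → ∅
[13] deliver 2→1 → ∅
[14] deliver 3→1 → ∅
[15] timeout(1) → N1(back v2 [r])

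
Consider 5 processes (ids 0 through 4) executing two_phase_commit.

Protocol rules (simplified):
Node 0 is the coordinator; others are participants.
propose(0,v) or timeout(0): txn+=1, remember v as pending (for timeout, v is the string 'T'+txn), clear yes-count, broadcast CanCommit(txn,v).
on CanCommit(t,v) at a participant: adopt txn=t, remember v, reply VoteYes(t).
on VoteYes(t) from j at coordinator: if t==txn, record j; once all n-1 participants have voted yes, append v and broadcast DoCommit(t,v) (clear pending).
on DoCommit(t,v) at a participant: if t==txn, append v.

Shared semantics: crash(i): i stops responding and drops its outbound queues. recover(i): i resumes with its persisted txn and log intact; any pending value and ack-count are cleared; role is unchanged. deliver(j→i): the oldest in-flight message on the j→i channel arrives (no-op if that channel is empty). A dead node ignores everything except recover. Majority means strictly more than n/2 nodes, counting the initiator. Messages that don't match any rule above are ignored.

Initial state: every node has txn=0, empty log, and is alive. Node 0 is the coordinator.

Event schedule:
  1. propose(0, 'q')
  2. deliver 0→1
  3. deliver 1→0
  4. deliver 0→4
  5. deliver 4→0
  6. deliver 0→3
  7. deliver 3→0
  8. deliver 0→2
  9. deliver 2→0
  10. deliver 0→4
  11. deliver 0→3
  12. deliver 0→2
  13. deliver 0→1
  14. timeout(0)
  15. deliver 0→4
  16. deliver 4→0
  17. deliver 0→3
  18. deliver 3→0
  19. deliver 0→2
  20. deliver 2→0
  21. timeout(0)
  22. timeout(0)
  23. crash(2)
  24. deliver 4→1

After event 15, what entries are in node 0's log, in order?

q

after 1 — propose(0,'q'): n0:coor/t1/[-]
after 2 — deliver 0→1: n1:part/t1/[-]
after 3 — deliver 1→0: ·
after 4 — deliver 0→4: n4:part/t1/[-]
after 5 — deliver 4→0: ·
after 6 — deliver 0→3: n3:part/t1/[-]
after 7 — deliver 3→0: ·
after 8 — deliver 0→2: n2:part/t1/[-]
after 9 — deliver 2→0: n0:coor/t1/[q]
after 10 — deliver 0→4: n4:part/t1/[q]
after 11 — deliver 0→3: n3:part/t1/[q]
after 12 — deliver 0→2: n2:part/t1/[q]
after 13 — deliver 0→1: n1:part/t1/[q]
after 14 — timeout(0): n0:coor/t2/[q]
after 15 — deliver 0→4: n4:part/t2/[q]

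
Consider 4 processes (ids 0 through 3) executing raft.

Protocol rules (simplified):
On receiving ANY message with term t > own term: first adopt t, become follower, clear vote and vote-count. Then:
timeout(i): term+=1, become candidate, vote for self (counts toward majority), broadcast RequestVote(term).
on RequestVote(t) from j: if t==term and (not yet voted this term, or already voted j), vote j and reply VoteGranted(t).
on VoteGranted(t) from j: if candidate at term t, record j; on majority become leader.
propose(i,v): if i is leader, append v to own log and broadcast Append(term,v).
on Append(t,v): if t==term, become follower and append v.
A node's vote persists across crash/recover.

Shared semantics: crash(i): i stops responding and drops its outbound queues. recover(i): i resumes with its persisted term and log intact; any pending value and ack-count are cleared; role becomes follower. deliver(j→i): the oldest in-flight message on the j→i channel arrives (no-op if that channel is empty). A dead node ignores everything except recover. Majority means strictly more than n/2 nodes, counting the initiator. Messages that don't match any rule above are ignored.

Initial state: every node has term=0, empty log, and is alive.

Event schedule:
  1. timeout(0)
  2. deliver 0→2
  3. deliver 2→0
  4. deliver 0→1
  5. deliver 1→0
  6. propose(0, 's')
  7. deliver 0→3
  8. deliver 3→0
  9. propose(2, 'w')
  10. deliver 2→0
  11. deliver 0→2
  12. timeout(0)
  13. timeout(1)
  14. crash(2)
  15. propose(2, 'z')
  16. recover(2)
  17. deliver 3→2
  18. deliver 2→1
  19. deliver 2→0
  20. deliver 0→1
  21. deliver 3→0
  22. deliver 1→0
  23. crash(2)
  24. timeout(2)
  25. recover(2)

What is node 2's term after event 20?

after 1 — timeout(0): n0:cand/t1/[-]
after 2 — deliver 0→2: n2:foll/t1/[-]
after 3 — deliver 2→0: ·
after 4 — deliver 0→1: n1:foll/t1/[-]
after 5 — deliver 1→0: n0:lead/t1/[-]
after 6 — propose(0,'s'): n0:lead/t1/[s]
after 7 — deliver 0→3: n3:foll/t1/[-]
after 8 — deliver 3→0: ·
after 9 — propose(2,'w'): ·
after 10 — deliver 2→0: ·
after 11 — deliver 0→2: n2:foll/t1/[s]
after 12 — timeout(0): n0:cand/t2/[s]
after 13 — timeout(1): n1:cand/t2/[-]
after 14 — crash(2): n2:✗foll/t1/[s]
after 15 — propose(2,'z'): ·
after 16 — recover(2): n2:foll/t1/[s]
after 17 — deliver 3→2: ·
after 18 — deliver 2→1: ·
after 19 — deliver 2→0: ·
after 20 — deliver 0→1: ·

1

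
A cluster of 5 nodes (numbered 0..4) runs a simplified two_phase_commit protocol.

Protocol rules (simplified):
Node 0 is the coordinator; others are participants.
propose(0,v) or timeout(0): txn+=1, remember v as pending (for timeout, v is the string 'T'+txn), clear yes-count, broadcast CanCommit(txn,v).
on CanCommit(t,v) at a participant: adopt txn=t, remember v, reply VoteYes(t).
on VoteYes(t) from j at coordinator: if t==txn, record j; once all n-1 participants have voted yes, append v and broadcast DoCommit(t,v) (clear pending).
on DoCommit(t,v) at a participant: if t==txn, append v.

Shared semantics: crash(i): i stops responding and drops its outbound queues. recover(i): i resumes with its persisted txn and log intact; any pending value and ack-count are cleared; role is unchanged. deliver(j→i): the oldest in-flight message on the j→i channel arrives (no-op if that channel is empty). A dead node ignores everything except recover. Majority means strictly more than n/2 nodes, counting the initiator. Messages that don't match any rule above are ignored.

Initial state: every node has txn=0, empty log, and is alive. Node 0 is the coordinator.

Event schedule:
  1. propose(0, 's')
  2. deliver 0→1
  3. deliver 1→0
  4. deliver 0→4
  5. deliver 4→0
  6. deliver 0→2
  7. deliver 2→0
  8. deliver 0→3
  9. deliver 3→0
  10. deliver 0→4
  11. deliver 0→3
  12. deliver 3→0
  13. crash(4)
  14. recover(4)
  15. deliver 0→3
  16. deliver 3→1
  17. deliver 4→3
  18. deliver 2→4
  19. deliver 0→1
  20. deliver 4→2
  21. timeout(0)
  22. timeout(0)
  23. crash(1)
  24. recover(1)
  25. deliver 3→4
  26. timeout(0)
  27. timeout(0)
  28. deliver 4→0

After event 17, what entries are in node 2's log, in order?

empty

[1] propose(0,'s') → N0(coor t1 [-])
[2] deliver 0→1 → N1(part t1 [-])
[3] deliver 1→0 → ∅
[4] deliver 0→4 → N4(part t1 [-])
[5] deliver 4→0 → ∅
[6] deliver 0→2 → N2(part t1 [-])
[7] deliver 2→0 → ∅
[8] deliver 0→3 → N3(part t1 [-])
[9] deliver 3→0 → N0(coor t1 [s])
[10] deliver 0→4 → N4(part t1 [s])
[11] deliver 0→3 → N3(part t1 [s])
[12] deliver 3→0 → ∅
[13] crash(4) → N4(✗part t1 [s])
[14] recover(4) → N4(part t1 [s])
[15] deliver 0→3 → ∅
[16] deliver 3→1 → ∅
[17] deliver 4→3 → ∅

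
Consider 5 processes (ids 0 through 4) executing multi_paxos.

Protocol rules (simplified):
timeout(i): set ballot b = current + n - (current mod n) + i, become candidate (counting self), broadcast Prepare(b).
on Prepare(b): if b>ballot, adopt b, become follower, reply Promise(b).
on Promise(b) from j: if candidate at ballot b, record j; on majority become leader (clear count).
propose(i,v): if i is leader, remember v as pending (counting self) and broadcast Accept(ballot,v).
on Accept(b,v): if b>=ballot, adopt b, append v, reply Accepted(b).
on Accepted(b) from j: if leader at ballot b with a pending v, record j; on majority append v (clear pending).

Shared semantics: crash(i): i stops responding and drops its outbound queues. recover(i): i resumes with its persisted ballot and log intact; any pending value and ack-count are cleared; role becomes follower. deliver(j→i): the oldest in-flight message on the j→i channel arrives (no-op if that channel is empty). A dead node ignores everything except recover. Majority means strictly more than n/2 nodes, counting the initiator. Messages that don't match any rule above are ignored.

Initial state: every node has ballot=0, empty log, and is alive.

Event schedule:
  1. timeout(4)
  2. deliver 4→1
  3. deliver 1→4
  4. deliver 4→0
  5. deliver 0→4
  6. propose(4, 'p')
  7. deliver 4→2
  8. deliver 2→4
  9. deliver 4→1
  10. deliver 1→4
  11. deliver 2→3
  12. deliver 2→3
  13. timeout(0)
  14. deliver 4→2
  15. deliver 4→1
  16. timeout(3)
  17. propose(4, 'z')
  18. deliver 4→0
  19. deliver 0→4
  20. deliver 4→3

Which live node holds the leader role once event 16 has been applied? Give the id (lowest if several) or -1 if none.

e1 timeout(4): 4[cand,b=9,-]
e2 deliver 4→1: 1[foll,b=9,-]
e3 deliver 1→4: ·
e4 deliver 4→0: 0[foll,b=9,-]
e5 deliver 0→4: 4[lead,b=9,-]
e6 propose(4,'p'): ·
e7 deliver 4→2: 2[foll,b=9,-]
e8 deliver 2→4: ·
e9 deliver 4→1: 1[foll,b=9,p]
e10 deliver 1→4: ·
e11 deliver 2→3: ·
e12 deliver 2→3: ·
e13 timeout(0): 0[cand,b=10,-]
e14 deliver 4→2: 2[foll,b=9,p]
e15 deliver 4→1: ·
e16 timeout(3): 3[cand,b=8,-]

4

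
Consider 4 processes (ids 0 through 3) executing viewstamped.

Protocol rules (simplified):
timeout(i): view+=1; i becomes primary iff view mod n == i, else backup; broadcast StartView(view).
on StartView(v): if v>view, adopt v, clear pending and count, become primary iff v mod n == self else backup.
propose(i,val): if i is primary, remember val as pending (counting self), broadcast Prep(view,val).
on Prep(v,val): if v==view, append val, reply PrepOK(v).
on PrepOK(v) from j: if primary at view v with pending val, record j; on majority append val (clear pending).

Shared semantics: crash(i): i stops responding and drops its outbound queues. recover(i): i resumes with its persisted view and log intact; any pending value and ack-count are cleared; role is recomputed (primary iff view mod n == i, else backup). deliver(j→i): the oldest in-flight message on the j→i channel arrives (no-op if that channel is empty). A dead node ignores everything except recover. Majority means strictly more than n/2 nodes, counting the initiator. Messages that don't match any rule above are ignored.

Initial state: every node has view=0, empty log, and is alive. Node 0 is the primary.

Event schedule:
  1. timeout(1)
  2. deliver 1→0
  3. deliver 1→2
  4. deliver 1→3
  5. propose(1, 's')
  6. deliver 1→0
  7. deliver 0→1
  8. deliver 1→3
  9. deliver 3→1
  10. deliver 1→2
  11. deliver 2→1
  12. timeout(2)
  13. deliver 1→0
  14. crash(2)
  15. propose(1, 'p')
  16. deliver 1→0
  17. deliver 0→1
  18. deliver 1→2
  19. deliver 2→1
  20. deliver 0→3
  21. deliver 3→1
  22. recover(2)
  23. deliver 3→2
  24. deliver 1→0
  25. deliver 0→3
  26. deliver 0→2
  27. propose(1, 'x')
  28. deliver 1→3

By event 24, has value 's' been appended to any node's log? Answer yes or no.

yes

1. timeout(1):  <1:prim v1 ->
2. deliver 1→0:  <0:back v1 ->
3. deliver 1→2:  <2:back v1 ->
4. deliver 1→3:  <3:back v1 ->
5. propose(1,'s'):  nop
6. deliver 1→0:  <0:back v1 s>
7. deliver 0→1:  nop
8. deliver 1→3:  <3:back v1 s>
9. deliver 3→1:  <1:prim v1 s>
10. deliver 1→2:  <2:back v1 s>
11. deliver 2→1:  nop
12. timeout(2):  <2:prim v2 s>
13. deliver 1→0:  nop
14. crash(2):  <2:✗prim v2 s>
15. propose(1,'p'):  nop
16. deliver 1→0:  <0:back v1 s,p>
17. deliver 0→1:  nop
18. deliver 1→2:  nop
19. deliver 2→1:  nop
20. deliver 0→3:  nop
21. deliver 3→1:  nop
22. recover(2):  <2:prim v2 s>
23. deliver 3→2:  nop
24. deliver 1→0:  nop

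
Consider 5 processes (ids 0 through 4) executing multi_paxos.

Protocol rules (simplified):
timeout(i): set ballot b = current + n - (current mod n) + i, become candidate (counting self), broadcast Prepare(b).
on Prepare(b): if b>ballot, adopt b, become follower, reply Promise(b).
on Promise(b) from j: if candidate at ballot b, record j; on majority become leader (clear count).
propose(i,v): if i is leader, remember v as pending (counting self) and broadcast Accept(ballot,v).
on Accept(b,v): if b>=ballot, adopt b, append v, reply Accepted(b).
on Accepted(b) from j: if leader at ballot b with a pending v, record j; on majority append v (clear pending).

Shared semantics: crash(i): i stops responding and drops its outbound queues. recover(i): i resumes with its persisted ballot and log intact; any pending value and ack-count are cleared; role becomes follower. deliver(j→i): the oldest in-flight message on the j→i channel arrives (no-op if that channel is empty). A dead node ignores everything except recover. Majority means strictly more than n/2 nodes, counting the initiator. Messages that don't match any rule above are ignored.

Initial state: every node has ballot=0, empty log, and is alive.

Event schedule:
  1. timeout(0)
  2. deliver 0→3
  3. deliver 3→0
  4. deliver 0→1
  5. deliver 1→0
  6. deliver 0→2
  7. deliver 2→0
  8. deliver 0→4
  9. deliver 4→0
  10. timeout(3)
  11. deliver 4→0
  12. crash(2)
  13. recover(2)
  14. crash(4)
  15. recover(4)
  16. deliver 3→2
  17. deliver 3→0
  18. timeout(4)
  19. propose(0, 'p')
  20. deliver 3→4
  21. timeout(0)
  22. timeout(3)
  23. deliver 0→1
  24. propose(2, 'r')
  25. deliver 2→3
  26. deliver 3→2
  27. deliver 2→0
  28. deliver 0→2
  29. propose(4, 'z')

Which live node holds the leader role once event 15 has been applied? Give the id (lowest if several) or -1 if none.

step 1 timeout(0): 0={cand,b=5,log=-}
step 2 deliver 0→3: 3={foll,b=5,log=-}
step 3 deliver 3→0: —
step 4 deliver 0→1: 1={foll,b=5,log=-}
step 5 deliver 1→0: 0={lead,b=5,log=-}
step 6 deliver 0→2: 2={foll,b=5,log=-}
step 7 deliver 2→0: —
step 8 deliver 0→4: 4={foll,b=5,log=-}
step 9 deliver 4→0: —
step 10 timeout(3): 3={cand,b=13,log=-}
step 11 deliver 4→0: —
step 12 crash(2): 2={✗foll,b=5,log=-}
step 13 recover(2): 2={foll,b=5,log=-}
step 14 crash(4): 4={✗foll,b=5,log=-}
step 15 recover(4): 4={foll,b=5,log=-}

0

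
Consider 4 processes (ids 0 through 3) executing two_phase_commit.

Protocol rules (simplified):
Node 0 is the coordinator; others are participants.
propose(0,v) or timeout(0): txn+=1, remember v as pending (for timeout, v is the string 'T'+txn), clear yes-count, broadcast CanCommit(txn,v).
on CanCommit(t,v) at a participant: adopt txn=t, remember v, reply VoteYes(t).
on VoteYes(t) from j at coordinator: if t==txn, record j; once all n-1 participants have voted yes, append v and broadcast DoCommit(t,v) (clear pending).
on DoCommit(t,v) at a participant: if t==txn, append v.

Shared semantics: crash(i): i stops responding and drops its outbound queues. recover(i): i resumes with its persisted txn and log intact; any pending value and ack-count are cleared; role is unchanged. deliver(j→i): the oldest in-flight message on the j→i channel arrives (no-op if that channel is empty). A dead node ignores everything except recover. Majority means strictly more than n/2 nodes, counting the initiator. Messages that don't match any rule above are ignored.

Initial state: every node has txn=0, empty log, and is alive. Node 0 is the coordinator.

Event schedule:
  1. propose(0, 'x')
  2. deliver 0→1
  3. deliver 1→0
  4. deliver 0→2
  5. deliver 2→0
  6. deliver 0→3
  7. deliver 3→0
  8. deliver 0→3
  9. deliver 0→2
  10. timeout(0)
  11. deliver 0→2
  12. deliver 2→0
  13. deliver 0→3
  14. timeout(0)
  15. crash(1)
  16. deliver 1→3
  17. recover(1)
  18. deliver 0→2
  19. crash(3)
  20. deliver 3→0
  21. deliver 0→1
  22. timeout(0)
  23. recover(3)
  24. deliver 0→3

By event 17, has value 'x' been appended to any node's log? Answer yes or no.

yes

step 1 propose(0,'x'): 0={coor,t=1,log=-}
step 2 deliver 0→1: 1={part,t=1,log=-}
step 3 deliver 1→0: —
step 4 deliver 0→2: 2={part,t=1,log=-}
step 5 deliver 2→0: —
step 6 deliver 0→3: 3={part,t=1,log=-}
step 7 deliver 3→0: 0={coor,t=1,log=x}
step 8 deliver 0→3: 3={part,t=1,log=x}
step 9 deliver 0→2: 2={part,t=1,log=x}
step 10 timeout(0): 0={coor,t=2,log=x}
step 11 deliver 0→2: 2={part,t=2,log=x}
step 12 deliver 2→0: —
step 13 deliver 0→3: 3={part,t=2,log=x}
step 14 timeout(0): 0={coor,t=3,log=x}
step 15 crash(1): 1={✗part,t=1,log=-}
step 16 deliver 1→3: —
step 17 recover(1): 1={part,t=1,log=-}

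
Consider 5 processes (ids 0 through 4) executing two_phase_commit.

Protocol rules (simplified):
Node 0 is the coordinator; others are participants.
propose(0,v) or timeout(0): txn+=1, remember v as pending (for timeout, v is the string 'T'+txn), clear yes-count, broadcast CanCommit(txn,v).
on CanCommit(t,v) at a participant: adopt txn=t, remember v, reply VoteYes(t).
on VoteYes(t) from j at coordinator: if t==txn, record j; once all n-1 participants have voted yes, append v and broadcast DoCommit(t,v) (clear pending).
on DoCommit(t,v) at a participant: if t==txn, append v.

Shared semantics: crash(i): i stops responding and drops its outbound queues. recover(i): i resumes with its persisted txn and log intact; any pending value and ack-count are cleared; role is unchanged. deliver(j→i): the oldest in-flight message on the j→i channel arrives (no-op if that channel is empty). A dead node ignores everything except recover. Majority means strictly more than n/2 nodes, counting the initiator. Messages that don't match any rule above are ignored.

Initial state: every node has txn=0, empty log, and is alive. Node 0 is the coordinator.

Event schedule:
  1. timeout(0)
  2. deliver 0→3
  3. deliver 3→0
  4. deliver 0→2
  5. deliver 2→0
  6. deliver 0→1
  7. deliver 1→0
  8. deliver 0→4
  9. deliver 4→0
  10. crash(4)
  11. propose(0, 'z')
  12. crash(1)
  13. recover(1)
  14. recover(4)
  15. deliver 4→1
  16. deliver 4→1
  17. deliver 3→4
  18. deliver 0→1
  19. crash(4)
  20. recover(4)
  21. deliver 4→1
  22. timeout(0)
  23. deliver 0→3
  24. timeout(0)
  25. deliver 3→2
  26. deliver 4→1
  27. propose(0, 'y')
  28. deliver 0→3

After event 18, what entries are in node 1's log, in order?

step 1 timeout(0): 0={coor,t=1,log=-}
step 2 deliver 0→3: 3={part,t=1,log=-}
step 3 deliver 3→0: —
step 4 deliver 0→2: 2={part,t=1,log=-}
step 5 deliver 2→0: —
step 6 deliver 0→1: 1={part,t=1,log=-}
step 7 deliver 1→0: —
step 8 deliver 0→4: 4={part,t=1,log=-}
step 9 deliver 4→0: 0={coor,t=1,log=T1}
step 10 crash(4): 4={✗part,t=1,log=-}
step 11 propose(0,'z'): 0={coor,t=2,log=T1}
step 12 crash(1): 1={✗part,t=1,log=-}
step 13 recover(1): 1={part,t=1,log=-}
step 14 recover(4): 4={part,t=1,log=-}
step 15 deliver 4→1: —
step 16 deliver 4→1: —
step 17 deliver 3→4: —
step 18 deliver 0→1: 1={part,t=1,log=T1}

T1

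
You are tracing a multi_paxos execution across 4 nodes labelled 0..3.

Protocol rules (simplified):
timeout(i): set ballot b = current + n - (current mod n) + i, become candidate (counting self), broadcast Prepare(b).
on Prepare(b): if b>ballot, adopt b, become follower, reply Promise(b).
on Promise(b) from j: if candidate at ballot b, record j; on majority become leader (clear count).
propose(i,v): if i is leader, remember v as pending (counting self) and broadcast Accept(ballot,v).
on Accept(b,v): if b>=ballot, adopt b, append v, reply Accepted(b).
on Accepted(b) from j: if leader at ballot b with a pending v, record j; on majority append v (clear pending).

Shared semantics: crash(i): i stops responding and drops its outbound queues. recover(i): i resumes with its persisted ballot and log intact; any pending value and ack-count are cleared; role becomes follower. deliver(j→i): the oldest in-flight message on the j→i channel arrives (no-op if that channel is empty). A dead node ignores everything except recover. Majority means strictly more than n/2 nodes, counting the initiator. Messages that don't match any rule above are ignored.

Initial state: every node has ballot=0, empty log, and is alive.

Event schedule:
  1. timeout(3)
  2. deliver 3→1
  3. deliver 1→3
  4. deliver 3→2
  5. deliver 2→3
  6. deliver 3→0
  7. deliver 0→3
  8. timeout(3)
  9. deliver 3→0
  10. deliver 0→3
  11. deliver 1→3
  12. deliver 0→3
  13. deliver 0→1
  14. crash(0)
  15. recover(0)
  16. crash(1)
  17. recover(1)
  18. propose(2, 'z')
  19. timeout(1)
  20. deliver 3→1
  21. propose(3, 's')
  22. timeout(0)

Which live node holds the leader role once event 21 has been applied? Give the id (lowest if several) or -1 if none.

-1

1. timeout(3):  <3:cand b7 ->
2. deliver 3→1:  <1:foll b7 ->
3. deliver 1→3:  nop
4. deliver 3→2:  <2:foll b7 ->
5. deliver 2→3:  <3:lead b7 ->
6. deliver 3→0:  <0:foll b7 ->
7. deliver 0→3:  nop
8. timeout(3):  <3:cand b11 ->
9. deliver 3→0:  <0:foll b11 ->
10. deliver 0→3:  nop
11. deliver 1→3:  nop
12. deliver 0→3:  nop
13. deliver 0→1:  nop
14. crash(0):  <0:✗foll b11 ->
15. recover(0):  <0:foll b11 ->
16. crash(1):  <1:✗foll b7 ->
17. recover(1):  <1:foll b7 ->
18. propose(2,'z'):  nop
19. timeout(1):  <1:cand b9 ->
20. deliver 3→1:  <1:foll b11 ->
21. propose(3,'s'):  nop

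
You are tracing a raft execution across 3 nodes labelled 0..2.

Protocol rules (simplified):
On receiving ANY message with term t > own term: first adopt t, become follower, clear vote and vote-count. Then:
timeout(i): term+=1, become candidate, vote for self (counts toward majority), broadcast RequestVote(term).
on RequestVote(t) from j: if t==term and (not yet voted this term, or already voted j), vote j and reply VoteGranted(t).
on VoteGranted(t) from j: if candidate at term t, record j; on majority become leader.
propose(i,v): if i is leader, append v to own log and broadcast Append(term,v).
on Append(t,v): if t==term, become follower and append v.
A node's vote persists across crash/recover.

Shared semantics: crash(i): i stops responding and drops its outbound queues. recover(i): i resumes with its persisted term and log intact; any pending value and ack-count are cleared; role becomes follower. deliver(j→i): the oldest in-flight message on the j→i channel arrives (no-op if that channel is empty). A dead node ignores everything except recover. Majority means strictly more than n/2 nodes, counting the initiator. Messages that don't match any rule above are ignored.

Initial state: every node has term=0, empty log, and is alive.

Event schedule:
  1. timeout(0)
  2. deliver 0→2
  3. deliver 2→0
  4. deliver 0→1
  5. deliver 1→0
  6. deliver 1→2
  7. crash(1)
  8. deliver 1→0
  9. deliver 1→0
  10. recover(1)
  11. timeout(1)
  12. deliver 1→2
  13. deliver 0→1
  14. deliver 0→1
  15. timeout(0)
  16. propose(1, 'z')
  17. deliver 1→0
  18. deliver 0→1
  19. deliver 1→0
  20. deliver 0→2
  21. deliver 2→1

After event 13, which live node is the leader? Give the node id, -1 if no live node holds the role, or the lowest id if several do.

[1] timeout(0) → N0(cand t1 [-])
[2] deliver 0→2 → N2(foll t1 [-])
[3] deliver 2→0 → N0(lead t1 [-])
[4] deliver 0→1 → N1(foll t1 [-])
[5] deliver 1→0 → ∅
[6] deliver 1→2 → ∅
[7] crash(1) → N1(✗foll t1 [-])
[8] deliver 1→0 → ∅
[9] deliver 1→0 → ∅
[10] recover(1) → N1(foll t1 [-])
[11] timeout(1) → N1(cand t2 [-])
[12] deliver 1→2 → N2(foll t2 [-])
[13] deliver 0→1 → ∅

0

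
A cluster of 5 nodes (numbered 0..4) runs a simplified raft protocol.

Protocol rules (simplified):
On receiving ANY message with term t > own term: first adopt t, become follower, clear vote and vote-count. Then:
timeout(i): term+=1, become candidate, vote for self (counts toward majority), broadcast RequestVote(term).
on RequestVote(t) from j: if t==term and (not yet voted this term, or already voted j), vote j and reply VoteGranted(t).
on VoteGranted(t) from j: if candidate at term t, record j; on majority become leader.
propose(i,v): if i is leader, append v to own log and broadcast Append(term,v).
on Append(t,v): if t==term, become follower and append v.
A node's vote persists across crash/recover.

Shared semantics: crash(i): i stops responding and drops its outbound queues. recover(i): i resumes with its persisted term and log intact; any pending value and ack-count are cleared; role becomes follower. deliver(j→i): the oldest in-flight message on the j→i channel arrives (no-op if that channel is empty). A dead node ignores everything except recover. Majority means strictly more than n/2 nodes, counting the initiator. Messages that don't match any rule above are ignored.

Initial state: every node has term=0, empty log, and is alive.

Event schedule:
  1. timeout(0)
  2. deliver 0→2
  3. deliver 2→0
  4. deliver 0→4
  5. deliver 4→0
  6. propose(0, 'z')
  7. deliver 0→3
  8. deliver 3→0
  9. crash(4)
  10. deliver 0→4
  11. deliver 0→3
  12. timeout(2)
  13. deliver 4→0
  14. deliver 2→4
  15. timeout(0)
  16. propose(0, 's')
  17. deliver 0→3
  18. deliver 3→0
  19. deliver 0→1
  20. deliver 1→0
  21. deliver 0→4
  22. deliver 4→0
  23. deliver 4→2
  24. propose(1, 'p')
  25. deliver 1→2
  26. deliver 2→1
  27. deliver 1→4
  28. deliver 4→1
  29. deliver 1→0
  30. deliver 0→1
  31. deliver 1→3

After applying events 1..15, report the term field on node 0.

1. timeout(0):  <0:cand t1 ->
2. deliver 0→2:  <2:foll t1 ->
3. deliver 2→0:  nop
4. deliver 0→4:  <4:foll t1 ->
5. deliver 4→0:  <0:lead t1 ->
6. propose(0,'z'):  <0:lead t1 z>
7. deliver 0→3:  <3:foll t1 ->
8. deliver 3→0:  nop
9. crash(4):  <4:✗foll t1 ->
10. deliver 0→4:  nop
11. deliver 0→3:  <3:foll t1 z>
12. timeout(2):  <2:cand t2 ->
13. deliver 4→0:  nop
14. deliver 2→4:  nop
15. timeout(0):  <0:cand t2 z>

2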